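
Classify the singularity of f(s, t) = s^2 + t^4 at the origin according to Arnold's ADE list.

The Hessian of f at 0 is [[2, 0], [0, 0]] with rank 1, so corank 1. A Groebner basis of the Jacobian ideal J(f) in C{s,t} is {t^3, s}; counting standard monomials gives mu = 3. Corank 1: A-series; mu = 3 gives A_3.

A_{3}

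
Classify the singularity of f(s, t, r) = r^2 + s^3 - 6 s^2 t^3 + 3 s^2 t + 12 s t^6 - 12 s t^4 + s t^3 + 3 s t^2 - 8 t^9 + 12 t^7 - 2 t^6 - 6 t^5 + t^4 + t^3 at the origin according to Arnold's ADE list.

E7

The Hessian of f at 0 has rank 1. Corank 2; j^3 = (s + t)^3 is a perfect cube, so E-series; the 4-jet and mu = 7 give E_7.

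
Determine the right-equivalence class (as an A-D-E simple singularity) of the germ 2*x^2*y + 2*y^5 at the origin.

The Hessian of f at 0 is [[0, 0], [0, 0]] with rank 0, so corank 2. A Groebner basis of the Jacobian ideal J(f) in C{x,y} is {x^2/5 + y^4, x^3, x*y}; counting standard monomials gives mu = 6. Corank 2; j^3 = 2*x^2*y has shape L^2 M (L != M), so D-series; mu = 6 gives D_6.

D_6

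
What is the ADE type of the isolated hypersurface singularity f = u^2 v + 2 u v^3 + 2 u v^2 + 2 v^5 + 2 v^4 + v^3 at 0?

D_6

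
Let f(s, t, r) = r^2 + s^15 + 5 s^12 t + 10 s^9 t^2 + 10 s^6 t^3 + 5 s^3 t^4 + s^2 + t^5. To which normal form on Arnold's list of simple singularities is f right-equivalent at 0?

A_{4}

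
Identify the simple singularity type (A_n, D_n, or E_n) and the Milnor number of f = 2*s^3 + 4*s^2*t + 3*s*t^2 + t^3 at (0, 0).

The Hessian of f at 0 has rank 0. Corank 2; j^3 = (s + t)*(2*s^2 + 2*s*t + t^2) splits into three distinct lines over C (the quadratic factor has nonzero discriminant), so D_4.

Type D4, Milnor number mu = 4.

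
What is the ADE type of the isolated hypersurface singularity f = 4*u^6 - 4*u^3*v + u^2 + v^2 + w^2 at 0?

A1

The Hessian of f at 0 has rank 3. Corank 0: nondegenerate Morse point, so A_1.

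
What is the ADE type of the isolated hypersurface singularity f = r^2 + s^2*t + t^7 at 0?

D8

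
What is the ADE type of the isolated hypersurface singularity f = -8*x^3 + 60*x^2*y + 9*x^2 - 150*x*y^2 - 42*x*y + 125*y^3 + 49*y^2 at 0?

The Hessian of f at 0 has rank 1. Corank 1: A-series; mu = 2 gives A_2.

A_2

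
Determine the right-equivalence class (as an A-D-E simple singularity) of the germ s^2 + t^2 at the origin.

The Hessian of f at 0 has rank 2. Corank 0: nondegenerate Morse point, so A_1.

A1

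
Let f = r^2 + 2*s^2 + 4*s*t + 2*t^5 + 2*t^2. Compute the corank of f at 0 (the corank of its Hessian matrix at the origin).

1

Hessian at 0 has rank 2.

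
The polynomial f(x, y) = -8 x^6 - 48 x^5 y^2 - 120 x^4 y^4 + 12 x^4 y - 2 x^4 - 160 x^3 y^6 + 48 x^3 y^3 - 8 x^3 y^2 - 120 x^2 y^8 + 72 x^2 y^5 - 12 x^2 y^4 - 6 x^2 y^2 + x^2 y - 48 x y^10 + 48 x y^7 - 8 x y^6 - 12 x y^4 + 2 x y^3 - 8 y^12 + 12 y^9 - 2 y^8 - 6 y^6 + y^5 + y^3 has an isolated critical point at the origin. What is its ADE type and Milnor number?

Type D4, Milnor number mu = 4.

The Hessian of f at 0 has rank 0. Corank 2; j^3 = y*(x^2 + y^2) splits into three distinct lines over C (the quadratic factor has nonzero discriminant), so D_4.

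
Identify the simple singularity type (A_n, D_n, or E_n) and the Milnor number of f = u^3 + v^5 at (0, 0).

The Hessian of f at 0 has rank 0. Corank 2; j^3 = u^3 is a perfect cube, so E-series; the 5-jet and mu = 8 give E_8.

Type E_{8}, Milnor number mu = 8.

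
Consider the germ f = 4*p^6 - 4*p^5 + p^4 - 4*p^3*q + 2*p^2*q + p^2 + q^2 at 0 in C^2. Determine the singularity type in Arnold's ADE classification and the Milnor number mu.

Type A_{1}, Milnor number mu = 1.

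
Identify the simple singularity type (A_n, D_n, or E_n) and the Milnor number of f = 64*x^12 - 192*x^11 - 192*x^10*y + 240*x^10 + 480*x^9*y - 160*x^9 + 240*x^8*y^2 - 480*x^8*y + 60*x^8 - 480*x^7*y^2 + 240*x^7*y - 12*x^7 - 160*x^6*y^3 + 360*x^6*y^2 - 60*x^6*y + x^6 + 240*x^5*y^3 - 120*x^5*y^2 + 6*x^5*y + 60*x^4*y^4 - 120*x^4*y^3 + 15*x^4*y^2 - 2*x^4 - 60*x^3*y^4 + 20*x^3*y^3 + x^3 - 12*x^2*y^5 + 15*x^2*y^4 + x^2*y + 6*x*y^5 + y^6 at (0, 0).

Type D_{7}, Milnor number mu = 7.

The Hessian of f at 0 has rank 0. Corank 2; j^3 = x^2*(x + y) has shape L^2 M (L != M), so D-series; mu = 7 gives D_7.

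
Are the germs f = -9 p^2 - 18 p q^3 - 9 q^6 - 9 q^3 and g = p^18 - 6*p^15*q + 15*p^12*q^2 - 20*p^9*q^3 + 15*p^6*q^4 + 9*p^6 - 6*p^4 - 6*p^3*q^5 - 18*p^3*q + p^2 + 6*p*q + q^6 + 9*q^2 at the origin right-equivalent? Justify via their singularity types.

No.

The Hessian of f at 0 is [[-18, 0], [0, 0]] with rank 1, so corank 1. A Groebner basis of the Jacobian ideal J(f) in C{p,q} is {q^2, p}; counting standard monomials gives mu = 2. Corank 1: A-series; mu = 2 gives A_2. The Hessian of g at 0 is [[2, 6], [6, 18]] with rank 1, so corank 1. A Groebner basis of the Jacobian ideal J(g) in C{p,q} is {p*q^2 - p/27 - q/9, p/81 + q^3 + q/27, p^2 + 6*p*q + 9*q^2}; counting standard monomials gives mu = 5. Corank 1: A-series; mu = 5 gives A_5. f is A_2 but g is A_5, hence not right-equivalent.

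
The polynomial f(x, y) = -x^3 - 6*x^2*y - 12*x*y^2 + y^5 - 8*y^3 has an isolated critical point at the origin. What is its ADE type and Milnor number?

Type E8, Milnor number mu = 8.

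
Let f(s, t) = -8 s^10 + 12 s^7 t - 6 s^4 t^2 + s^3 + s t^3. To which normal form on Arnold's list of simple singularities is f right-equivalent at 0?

E_{7}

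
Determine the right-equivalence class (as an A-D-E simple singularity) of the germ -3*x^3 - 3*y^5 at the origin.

E_8

The Hessian of f at 0 has rank 0. Corank 2; j^3 = -3*x^3 is a perfect cube, so E-series; the 5-jet and mu = 8 give E_8.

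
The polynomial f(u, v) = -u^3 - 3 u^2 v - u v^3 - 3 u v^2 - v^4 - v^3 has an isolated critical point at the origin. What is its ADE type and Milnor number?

The Hessian of f at 0 is [[0, 0], [0, 0]] with rank 0, so corank 2. A Groebner basis of the Jacobian ideal J(f) in C{u,v} is {u^3 + 3*u^2*v + 6*u^2 + 12*u*v + 6*v^2, -3*u^2 + u*v^2 - 6*u*v - 3*v^2, 3*u^2 + 6*u*v + v^3 + 3*v^2}; counting standard monomials gives mu = 7. Corank 2; j^3 = -(u + v)^3 is a perfect cube, so E-series; the 4-jet and mu = 7 give E_7.

Type E_7, Milnor number mu = 7.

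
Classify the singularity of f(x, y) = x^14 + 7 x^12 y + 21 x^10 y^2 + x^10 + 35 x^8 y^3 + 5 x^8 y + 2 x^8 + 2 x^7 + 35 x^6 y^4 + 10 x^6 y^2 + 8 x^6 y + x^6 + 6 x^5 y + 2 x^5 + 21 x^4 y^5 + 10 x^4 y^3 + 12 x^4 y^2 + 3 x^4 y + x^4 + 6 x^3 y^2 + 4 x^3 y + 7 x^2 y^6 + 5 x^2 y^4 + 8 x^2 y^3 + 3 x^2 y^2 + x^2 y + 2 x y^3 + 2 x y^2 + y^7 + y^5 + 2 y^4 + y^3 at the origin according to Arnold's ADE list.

D_{8}

The Hessian of f at 0 is [[0, 0], [0, 0]] with rank 0, so corank 2. A Groebner basis of the Jacobian ideal J(f) in C{x,y} is {-13*x^2/170 + x*y^3 - 117*x*y^2/170 - 12*x*y/85 - 113*y^3/170 - 11*y^2/170, -59*x^2/170 + 489*x*y^2/170 - 146*x*y/85 + y^4 + 141*y^3/170 - 233*y^2/170, x^3 + 92*x^2/85 - 107*x*y^2/85 + 196*x*y/85 + 2*y^3/85 + 104*y^2/85, x^2*y - 12*x^2/85 + 62*x*y^2/85 + 4*x*y/85 + 33*y^3/85 + 16*y^2/85}; counting standard monomials gives mu = 8. Corank 2; j^3 = y*(x + y)^2 has shape L^2 M (L != M), so D-series; mu = 8 gives D_8.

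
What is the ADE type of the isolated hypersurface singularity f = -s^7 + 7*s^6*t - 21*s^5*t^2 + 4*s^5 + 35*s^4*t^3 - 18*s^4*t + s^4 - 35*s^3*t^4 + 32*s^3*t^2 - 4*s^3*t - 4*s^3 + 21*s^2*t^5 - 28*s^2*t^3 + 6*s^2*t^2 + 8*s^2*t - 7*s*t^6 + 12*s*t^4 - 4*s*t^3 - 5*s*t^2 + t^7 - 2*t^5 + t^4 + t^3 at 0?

The Hessian of f at 0 has rank 0. Corank 2; j^3 = -(s - t)*(2*s - t)^2 has shape L^2 M (L != M), so D-series; mu = 5 gives D_5.

D_{5}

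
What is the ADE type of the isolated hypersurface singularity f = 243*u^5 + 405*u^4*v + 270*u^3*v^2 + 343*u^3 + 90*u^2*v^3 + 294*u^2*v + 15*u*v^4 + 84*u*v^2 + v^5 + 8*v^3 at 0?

E_8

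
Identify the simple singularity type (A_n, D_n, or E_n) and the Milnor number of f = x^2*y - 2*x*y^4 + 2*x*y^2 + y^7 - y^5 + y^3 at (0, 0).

Type D_6, Milnor number mu = 6.

The Hessian of f at 0 is [[0, 0], [0, 0]] with rank 0, so corank 2. A Groebner basis of the Jacobian ideal J(f) in C{x,y} is {-x*y + y^4 - y^2, x*y^2 + y^3, x^2 + 7*x*y + 6*y^2}; counting standard monomials gives mu = 6. Corank 2; j^3 = y*(x + y)^2 has shape L^2 M (L != M), so D-series; mu = 6 gives D_6.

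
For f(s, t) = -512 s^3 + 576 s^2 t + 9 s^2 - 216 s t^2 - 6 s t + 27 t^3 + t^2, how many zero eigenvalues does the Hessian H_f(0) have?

1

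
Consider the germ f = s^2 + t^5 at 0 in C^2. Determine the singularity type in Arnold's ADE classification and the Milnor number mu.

Type A_4, Milnor number mu = 4.

The Hessian of f at 0 has rank 1. Corank 1: A-series; mu = 4 gives A_4.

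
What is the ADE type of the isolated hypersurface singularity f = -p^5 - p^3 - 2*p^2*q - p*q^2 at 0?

D_{6}

The Hessian of f at 0 has rank 0. Corank 2; j^3 = -p*(p + q)^2 has shape L^2 M (L != M), so D-series; mu = 6 gives D_6.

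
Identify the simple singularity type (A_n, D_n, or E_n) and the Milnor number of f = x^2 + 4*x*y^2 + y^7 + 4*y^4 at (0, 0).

Type A_6, Milnor number mu = 6.

The Hessian of f at 0 is [[2, 0], [0, 0]] with rank 1, so corank 1. A Groebner basis of the Jacobian ideal J(f) in C{x,y} is {x^3, x/2 + y^2}; counting standard monomials gives mu = 6. Corank 1: A-series; mu = 6 gives A_6.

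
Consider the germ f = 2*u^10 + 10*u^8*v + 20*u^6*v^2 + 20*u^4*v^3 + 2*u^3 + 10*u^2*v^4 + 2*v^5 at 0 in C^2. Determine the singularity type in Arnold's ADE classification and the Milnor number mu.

The Hessian of f at 0 has rank 0. Corank 2; j^3 = 2*u^3 is a perfect cube, so E-series; the 5-jet and mu = 8 give E_8.

Type E8, Milnor number mu = 8.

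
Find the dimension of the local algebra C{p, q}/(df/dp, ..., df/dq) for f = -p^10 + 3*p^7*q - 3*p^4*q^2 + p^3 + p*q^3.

The Hessian of f at 0 has rank 0. Corank 2; j^3 = p^3 is a perfect cube, so E-series; the 4-jet and mu = 7 give E_7.

7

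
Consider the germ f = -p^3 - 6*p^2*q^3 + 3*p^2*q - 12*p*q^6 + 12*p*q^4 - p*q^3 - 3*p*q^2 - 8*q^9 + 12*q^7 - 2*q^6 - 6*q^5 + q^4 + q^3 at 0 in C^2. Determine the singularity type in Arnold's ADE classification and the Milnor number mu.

The Hessian of f at 0 has rank 0. Corank 2; j^3 = -(p - q)^3 is a perfect cube, so E-series; the 4-jet and mu = 7 give E_7.

Type E_{7}, Milnor number mu = 7.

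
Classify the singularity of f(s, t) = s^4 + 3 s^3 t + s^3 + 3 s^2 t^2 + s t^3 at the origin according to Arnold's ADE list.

E_{7}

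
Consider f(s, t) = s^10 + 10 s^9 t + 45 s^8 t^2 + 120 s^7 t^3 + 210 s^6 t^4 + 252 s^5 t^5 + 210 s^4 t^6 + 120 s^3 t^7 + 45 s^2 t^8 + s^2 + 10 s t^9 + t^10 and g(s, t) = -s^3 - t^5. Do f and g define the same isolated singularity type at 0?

The Hessian of f at 0 is [[2, 0], [0, 0]] with rank 1, so corank 1. A Groebner basis of the Jacobian ideal J(f) in C{s,t} is {t^9, s}; counting standard monomials gives mu = 9. Corank 1: A-series; mu = 9 gives A_9. The Hessian of g at 0 is [[0, 0], [0, 0]] with rank 0, so corank 2. A Groebner basis of the Jacobian ideal J(g) in C{s,t} is {t^4, s^2}; counting standard monomials gives mu = 8. Corank 2; j^3 = -s^3 is a perfect cube, so E-series; the 5-jet and mu = 8 give E_8. f is A_9 but g is E_8, hence not right-equivalent.

No.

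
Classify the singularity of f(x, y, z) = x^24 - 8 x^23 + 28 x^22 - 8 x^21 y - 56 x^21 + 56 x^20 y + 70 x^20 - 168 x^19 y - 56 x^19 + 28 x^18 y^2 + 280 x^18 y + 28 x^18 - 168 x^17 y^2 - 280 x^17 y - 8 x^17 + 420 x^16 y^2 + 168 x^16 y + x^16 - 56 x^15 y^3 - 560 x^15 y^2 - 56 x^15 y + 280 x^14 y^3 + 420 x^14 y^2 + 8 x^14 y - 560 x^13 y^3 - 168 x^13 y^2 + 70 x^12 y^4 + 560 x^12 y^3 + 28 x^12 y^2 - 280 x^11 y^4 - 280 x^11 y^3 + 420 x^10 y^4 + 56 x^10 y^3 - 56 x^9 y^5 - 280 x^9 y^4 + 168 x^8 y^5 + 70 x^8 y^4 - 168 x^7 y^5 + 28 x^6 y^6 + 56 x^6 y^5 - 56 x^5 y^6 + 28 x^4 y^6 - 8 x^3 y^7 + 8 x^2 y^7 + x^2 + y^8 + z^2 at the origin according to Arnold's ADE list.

The Hessian of f at 0 has rank 2. Corank 1: A-series; mu = 7 gives A_7.

A7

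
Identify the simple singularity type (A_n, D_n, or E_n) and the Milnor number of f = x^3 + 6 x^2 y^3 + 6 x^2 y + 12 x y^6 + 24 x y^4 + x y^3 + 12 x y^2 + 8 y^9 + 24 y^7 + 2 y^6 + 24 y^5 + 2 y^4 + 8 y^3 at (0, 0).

Type E7, Milnor number mu = 7.

The Hessian of f at 0 is [[0, 0], [0, 0]] with rank 0, so corank 2. A Groebner basis of the Jacobian ideal J(f) in C{x,y} is {x^3 + 6*x^2*y + 48*x^2 + 192*x*y + 192*y^2, -6*x^2 + x*y^2 - 24*x*y - 24*y^2, 3*x^2 + 12*x*y + y^3 + 12*y^2}; counting standard monomials gives mu = 7. Corank 2; j^3 = (x + 2*y)^3 is a perfect cube, so E-series; the 4-jet and mu = 7 give E_7.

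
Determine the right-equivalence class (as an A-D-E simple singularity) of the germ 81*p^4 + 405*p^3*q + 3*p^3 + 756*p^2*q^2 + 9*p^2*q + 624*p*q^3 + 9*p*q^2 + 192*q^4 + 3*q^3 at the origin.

E_{7}

The Hessian of f at 0 has rank 0. Corank 2; j^3 = 3*(p + q)^3 is a perfect cube, so E-series; the 4-jet and mu = 7 give E_7.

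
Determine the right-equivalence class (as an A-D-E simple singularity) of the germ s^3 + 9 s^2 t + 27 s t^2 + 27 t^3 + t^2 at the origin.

A_2

The Hessian of f at 0 is [[0, 0], [0, 2]] with rank 1, so corank 1. A Groebner basis of the Jacobian ideal J(f) in C{s,t} is {s^2, t}; counting standard monomials gives mu = 2. Corank 1: A-series; mu = 2 gives A_2.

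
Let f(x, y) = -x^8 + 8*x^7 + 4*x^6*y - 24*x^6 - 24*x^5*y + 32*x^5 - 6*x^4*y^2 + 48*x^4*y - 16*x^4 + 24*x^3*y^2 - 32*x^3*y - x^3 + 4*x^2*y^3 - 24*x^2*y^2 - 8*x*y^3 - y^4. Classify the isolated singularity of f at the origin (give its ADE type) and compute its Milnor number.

Type E6, Milnor number mu = 6.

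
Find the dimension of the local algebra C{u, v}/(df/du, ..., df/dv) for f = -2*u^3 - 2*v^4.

6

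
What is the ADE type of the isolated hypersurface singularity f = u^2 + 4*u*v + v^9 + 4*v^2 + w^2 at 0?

A_{8}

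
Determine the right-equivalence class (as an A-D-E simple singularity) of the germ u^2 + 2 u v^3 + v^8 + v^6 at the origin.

The Hessian of f at 0 is [[2, 0], [0, 0]] with rank 1, so corank 1. A Groebner basis of the Jacobian ideal J(f) in C{u,v} is {u^3, u^2*v, u + v^3}; counting standard monomials gives mu = 7. Corank 1: A-series; mu = 7 gives A_7.

A_{7}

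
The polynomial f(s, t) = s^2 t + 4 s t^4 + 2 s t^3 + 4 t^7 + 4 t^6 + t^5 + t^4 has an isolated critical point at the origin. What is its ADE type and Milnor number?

The Hessian of f at 0 is [[0, 0], [0, 0]] with rank 0, so corank 2. A Groebner basis of the Jacobian ideal J(f) in C{s,t} is {s*t^2, s*t + t^3, s^2 - 4*s*t}; counting standard monomials gives mu = 5. Corank 2; j^3 = s^2*t has shape L^2 M (L != M), so D-series; mu = 5 gives D_5.

Type D_{5}, Milnor number mu = 5.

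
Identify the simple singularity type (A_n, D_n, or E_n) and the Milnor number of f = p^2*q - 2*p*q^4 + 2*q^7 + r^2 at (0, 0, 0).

The Hessian of f at 0 has rank 1. Corank 2; j^3 = p^2*q has shape L^2 M (L != M), so D-series; mu = 8 gives D_8.

Type D_{8}, Milnor number mu = 8.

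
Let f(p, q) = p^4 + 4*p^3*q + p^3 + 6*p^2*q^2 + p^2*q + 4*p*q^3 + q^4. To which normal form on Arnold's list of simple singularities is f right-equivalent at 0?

The Hessian of f at 0 has rank 0. Corank 2; j^3 = p^2*(p + q) has shape L^2 M (L != M), so D-series; mu = 5 gives D_5.

D5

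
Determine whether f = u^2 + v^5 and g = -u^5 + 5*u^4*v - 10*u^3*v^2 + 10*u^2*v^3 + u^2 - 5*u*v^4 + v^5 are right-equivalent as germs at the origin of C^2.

The Hessian of f at 0 is [[2, 0], [0, 0]] with rank 1, so corank 1. A Groebner basis of the Jacobian ideal J(f) in C{u,v} is {v^4, u}; counting standard monomials gives mu = 4. Corank 1: A-series; mu = 4 gives A_4. The Hessian of g at 0 is [[2, 0], [0, 0]] with rank 1, so corank 1. A Groebner basis of the Jacobian ideal J(g) in C{u,v} is {v^4, u}; counting standard monomials gives mu = 4. Corank 1: A-series; mu = 4 gives A_4. Both have type A_4, hence right-equivalent.

Yes.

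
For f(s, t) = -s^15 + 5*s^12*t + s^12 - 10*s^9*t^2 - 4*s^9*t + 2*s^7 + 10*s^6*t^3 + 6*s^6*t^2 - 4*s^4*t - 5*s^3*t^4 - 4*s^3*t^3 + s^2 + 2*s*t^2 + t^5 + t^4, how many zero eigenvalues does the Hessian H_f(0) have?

The Hessian at 0 is [[2, 0], [0, 0]] of rank 1; hence corank 1.

1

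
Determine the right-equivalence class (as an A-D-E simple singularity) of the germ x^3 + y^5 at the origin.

E_{8}

The Hessian of f at 0 has rank 0. Corank 2; j^3 = x^3 is a perfect cube, so E-series; the 5-jet and mu = 8 give E_8.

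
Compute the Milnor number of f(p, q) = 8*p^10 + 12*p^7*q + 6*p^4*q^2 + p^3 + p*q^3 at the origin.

The Hessian of f at 0 is [[0, 0], [0, 0]] with rank 0, so corank 2. A Groebner basis of the Jacobian ideal J(f) in C{p,q} is {p^3, p*q^2, 3*p^2 + q^3}; counting standard monomials gives mu = 7. Corank 2; j^3 = p^3 is a perfect cube, so E-series; the 4-jet and mu = 7 give E_7.

7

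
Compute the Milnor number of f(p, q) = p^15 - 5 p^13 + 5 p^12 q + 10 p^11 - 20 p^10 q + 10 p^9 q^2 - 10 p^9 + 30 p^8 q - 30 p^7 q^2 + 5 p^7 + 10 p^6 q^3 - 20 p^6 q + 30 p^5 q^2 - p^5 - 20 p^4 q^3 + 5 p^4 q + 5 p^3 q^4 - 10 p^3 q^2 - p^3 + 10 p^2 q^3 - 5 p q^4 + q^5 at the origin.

The Hessian of f at 0 has rank 0. Corank 2; j^3 = -p^3 is a perfect cube, so E-series; the 5-jet and mu = 8 give E_8.

8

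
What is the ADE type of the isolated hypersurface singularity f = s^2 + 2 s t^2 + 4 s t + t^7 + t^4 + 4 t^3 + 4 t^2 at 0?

The Hessian of f at 0 is [[2, 4], [4, 8]] with rank 1, so corank 1. A Groebner basis of the Jacobian ideal J(f) in C{s,t} is {s^3 + 6*s^2*t - 12*s^2 - 32*s*t + 16*s + 32*t, s + t^2 + 2*t}; counting standard monomials gives mu = 6. Corank 1: A-series; mu = 6 gives A_6.

A_{6}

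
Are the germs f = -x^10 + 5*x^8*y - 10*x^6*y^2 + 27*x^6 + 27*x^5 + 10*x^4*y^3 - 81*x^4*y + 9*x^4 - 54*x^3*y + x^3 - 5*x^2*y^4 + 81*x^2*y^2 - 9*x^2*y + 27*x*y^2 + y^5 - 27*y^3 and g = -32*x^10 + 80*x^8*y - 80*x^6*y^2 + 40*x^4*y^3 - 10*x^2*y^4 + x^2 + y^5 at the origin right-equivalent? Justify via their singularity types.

No.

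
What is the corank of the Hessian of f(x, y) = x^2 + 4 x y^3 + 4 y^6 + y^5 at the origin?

1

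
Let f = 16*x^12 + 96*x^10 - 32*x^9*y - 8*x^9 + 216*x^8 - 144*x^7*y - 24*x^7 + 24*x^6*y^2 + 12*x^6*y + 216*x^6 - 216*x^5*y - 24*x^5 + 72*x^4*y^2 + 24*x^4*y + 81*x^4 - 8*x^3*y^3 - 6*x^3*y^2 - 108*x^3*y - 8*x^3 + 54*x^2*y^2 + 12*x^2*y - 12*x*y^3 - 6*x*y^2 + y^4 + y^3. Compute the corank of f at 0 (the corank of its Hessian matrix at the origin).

2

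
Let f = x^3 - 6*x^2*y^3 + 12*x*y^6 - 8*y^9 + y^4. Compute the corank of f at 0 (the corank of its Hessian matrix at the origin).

2

Hessian at 0 has rank 0.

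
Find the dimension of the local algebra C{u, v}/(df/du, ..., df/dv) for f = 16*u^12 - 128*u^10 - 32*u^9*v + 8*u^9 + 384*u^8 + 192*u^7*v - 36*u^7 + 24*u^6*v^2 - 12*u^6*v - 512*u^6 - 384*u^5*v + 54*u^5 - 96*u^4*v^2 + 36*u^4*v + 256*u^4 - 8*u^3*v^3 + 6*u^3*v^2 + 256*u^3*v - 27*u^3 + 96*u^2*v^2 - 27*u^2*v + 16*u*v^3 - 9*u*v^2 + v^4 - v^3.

The Hessian of f at 0 has rank 0. Corank 2; j^3 = -(3*u + v)^3 is a perfect cube, so E-series; the 4-jet and mu = 6 give E_6.

6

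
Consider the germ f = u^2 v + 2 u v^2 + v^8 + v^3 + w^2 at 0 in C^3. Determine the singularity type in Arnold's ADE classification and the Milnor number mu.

Type D_9, Milnor number mu = 9.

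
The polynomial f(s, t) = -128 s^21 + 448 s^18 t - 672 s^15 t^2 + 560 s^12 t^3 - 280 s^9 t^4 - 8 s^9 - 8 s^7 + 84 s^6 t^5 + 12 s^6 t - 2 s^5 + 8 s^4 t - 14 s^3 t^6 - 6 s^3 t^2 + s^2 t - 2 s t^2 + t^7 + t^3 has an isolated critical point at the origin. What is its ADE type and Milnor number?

Type D_{8}, Milnor number mu = 8.

The Hessian of f at 0 has rank 0. Corank 2; j^3 = t*(s - t)^2 has shape L^2 M (L != M), so D-series; mu = 8 gives D_8.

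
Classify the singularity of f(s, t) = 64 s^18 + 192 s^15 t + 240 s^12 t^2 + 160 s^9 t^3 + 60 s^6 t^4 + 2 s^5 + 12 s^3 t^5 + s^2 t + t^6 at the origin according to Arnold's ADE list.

D_{7}

The Hessian of f at 0 is [[0, 0], [0, 0]] with rank 0, so corank 2. A Groebner basis of the Jacobian ideal J(f) in C{s,t} is {s^2/6 + t^5, s^3, s*t}; counting standard monomials gives mu = 7. Corank 2; j^3 = s^2*t has shape L^2 M (L != M), so D-series; mu = 7 gives D_7.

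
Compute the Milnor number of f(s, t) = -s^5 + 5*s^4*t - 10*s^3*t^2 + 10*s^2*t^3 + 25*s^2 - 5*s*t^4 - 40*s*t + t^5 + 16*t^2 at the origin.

4

The Hessian of f at 0 has rank 1. Corank 1: A-series; mu = 4 gives A_4.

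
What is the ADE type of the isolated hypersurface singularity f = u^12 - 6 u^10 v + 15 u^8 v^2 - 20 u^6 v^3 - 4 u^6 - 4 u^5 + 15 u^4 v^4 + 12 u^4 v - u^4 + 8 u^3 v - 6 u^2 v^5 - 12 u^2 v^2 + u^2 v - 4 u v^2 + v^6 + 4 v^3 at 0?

The Hessian of f at 0 is [[0, 0], [0, 0]] with rank 0, so corank 2. A Groebner basis of the Jacobian ideal J(f) in C{u,v} is {u^2/39 - 359*u*v/2496 + v^4 - 103*v^3/312 + 77*v^2/416, u^3 + 32*u^2/65 - 25*u*v/26 + 4*v^3/65 - 3*v^2/65, u^2*v + u*v/2 - v^2, -8*u^2/195 + u*v^2 + 103*u*v/312 - 131*v^3/195 - 129*v^2/260}; counting standard monomials gives mu = 7. Corank 2; j^3 = v*(u - 2*v)^2 has shape L^2 M (L != M), so D-series; mu = 7 gives D_7.

D_{7}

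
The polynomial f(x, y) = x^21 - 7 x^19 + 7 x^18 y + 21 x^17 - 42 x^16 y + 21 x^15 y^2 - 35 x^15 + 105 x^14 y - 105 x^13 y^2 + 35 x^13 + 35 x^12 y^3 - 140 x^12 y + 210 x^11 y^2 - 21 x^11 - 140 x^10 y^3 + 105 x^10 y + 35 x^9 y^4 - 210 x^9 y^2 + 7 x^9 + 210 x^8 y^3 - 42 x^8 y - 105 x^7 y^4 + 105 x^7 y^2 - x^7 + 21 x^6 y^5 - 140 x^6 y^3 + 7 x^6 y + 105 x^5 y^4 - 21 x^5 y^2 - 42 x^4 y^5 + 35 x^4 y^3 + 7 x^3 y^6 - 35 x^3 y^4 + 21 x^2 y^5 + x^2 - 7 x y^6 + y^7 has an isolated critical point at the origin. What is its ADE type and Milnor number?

The Hessian of f at 0 has rank 1. Corank 1: A-series; mu = 6 gives A_6.

Type A_{6}, Milnor number mu = 6.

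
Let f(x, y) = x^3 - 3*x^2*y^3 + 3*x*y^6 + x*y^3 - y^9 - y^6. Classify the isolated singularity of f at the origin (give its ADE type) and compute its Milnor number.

The Hessian of f at 0 has rank 0. Corank 2; j^3 = x^3 is a perfect cube, so E-series; the 4-jet and mu = 7 give E_7.

Type E_{7}, Milnor number mu = 7.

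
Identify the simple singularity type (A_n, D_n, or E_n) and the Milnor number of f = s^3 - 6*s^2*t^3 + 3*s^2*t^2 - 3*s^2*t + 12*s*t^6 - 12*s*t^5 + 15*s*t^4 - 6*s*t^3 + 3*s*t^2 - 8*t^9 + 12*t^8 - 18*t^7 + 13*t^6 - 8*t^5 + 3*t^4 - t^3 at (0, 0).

Type E8, Milnor number mu = 8.

The Hessian of f at 0 has rank 0. Corank 2; j^3 = (s - t)^3 is a perfect cube, so E-series; the 5-jet and mu = 8 give E_8.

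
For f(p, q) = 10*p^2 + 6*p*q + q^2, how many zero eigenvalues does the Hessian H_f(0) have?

0

The Hessian at 0 is [[20, 6], [6, 2]] of rank 2; hence corank 0.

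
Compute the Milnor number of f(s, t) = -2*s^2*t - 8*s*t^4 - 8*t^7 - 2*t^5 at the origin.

6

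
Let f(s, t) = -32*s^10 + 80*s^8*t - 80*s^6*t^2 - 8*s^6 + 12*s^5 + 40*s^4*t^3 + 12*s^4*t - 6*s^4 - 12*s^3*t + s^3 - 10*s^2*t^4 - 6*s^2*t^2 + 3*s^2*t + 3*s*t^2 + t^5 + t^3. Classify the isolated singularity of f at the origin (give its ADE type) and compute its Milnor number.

Type E_{8}, Milnor number mu = 8.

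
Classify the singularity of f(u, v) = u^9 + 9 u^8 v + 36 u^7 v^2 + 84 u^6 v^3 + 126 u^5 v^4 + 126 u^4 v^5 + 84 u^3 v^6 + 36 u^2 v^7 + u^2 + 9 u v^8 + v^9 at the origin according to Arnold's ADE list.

The Hessian of f at 0 has rank 1. Corank 1: A-series; mu = 8 gives A_8.

A_{8}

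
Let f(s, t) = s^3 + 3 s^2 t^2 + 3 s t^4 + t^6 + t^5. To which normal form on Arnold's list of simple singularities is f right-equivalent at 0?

E_{8}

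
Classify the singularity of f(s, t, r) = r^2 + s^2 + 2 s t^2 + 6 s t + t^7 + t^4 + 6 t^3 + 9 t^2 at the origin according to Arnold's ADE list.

The Hessian of f at 0 is [[2, 6, 0], [6, 18, 0], [0, 0, 2]] with rank 2, so corank 1. A Groebner basis of the Jacobian ideal J(f) in C{s,t,r} is {s^3 + 9*s^2*t - 27*s^2 - 108*s*t + 81*s + 243*t, s + t^2 + 3*t, r}; counting standard monomials gives mu = 6. Corank 1: A-series; mu = 6 gives A_6.

A_{6}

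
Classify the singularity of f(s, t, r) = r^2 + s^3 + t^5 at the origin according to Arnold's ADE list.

E_8

The Hessian of f at 0 has rank 1. Corank 2; j^3 = s^3 is a perfect cube, so E-series; the 5-jet and mu = 8 give E_8.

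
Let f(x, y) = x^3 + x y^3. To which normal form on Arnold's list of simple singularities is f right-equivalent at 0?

The Hessian of f at 0 has rank 0. Corank 2; j^3 = x^3 is a perfect cube, so E-series; the 4-jet and mu = 7 give E_7.

E_7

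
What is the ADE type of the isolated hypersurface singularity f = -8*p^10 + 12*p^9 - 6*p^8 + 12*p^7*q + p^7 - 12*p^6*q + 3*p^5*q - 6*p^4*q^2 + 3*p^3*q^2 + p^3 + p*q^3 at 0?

E7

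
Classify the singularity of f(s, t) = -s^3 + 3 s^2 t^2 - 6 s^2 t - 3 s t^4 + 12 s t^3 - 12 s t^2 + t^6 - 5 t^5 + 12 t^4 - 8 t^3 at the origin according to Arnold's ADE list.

The Hessian of f at 0 has rank 0. Corank 2; j^3 = -(s + 2*t)^3 is a perfect cube, so E-series; the 5-jet and mu = 8 give E_8.

E8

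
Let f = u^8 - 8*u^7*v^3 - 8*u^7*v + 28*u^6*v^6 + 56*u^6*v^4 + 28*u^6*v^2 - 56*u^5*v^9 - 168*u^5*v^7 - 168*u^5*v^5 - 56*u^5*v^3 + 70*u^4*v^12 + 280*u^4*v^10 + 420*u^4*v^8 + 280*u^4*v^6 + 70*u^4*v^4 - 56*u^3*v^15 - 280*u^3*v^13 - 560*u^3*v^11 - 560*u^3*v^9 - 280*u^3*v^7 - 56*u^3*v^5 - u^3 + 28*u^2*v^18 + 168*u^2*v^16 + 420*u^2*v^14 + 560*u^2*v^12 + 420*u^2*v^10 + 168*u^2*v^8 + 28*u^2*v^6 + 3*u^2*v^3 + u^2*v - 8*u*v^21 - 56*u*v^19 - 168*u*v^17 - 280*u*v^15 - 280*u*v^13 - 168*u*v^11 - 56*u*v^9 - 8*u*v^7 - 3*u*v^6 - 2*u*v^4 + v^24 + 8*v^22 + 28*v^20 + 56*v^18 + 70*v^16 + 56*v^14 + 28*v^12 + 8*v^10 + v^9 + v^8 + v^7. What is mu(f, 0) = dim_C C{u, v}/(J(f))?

9

The Hessian of f at 0 has rank 0. Corank 2; j^3 = -u^2*(u - v) has shape L^2 M (L != M), so D-series; mu = 9 gives D_9.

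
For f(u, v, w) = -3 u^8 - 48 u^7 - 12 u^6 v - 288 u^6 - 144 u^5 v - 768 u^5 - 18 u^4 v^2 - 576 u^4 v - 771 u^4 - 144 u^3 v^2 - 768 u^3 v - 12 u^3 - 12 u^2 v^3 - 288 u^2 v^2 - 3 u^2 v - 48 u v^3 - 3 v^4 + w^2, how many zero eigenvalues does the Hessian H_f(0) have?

2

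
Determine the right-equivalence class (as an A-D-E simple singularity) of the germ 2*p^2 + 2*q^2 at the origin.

The Hessian of f at 0 is [[4, 0], [0, 4]] with rank 2, so corank 0. A Groebner basis of the Jacobian ideal J(f) in C{p,q} is {p, q}; counting standard monomials gives mu = 1. Corank 0: nondegenerate Morse point, so A_1.

A_1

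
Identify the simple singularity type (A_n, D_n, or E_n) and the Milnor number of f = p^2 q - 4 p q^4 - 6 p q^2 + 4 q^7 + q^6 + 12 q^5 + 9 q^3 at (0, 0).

The Hessian of f at 0 has rank 0. Corank 2; j^3 = q*(p - 3*q)^2 has shape L^2 M (L != M), so D-series; mu = 7 gives D_7.

Type D7, Milnor number mu = 7.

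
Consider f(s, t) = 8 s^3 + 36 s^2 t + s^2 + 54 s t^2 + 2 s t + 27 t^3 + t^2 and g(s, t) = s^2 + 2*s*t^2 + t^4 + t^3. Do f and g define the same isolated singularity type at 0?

Yes.

The Hessian of f at 0 has rank 1. Corank 1: A-series; mu = 2 gives A_2. The Hessian of g at 0 has rank 1. Corank 1: A-series; mu = 2 gives A_2. Both have type A_2, hence right-equivalent.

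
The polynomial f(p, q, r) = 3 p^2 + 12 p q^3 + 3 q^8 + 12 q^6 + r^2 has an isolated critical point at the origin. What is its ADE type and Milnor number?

The Hessian of f at 0 is [[6, 0, 0], [0, 0, 0], [0, 0, 2]] with rank 2, so corank 1. A Groebner basis of the Jacobian ideal J(f) in C{p,q,r} is {p^3, p^2*q, p/2 + q^3, r}; counting standard monomials gives mu = 7. Corank 1: A-series; mu = 7 gives A_7.

Type A7, Milnor number mu = 7.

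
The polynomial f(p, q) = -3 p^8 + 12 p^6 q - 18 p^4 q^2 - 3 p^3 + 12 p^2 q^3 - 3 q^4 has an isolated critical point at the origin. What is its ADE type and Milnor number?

Type E_{6}, Milnor number mu = 6.

The Hessian of f at 0 has rank 0. Corank 2; j^3 = -3*p^3 is a perfect cube, so E-series; the 4-jet and mu = 6 give E_6.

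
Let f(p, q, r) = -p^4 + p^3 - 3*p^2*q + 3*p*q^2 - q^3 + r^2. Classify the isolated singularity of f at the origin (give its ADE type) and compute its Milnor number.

Type E_{6}, Milnor number mu = 6.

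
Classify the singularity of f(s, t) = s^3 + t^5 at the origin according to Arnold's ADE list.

The Hessian of f at 0 has rank 0. Corank 2; j^3 = s^3 is a perfect cube, so E-series; the 5-jet and mu = 8 give E_8.

E_8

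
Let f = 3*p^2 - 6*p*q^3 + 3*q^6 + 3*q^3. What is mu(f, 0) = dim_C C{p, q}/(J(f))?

2

The Hessian of f at 0 is [[6, 0], [0, 0]] with rank 1, so corank 1. A Groebner basis of the Jacobian ideal J(f) in C{p,q} is {q^2, p}; counting standard monomials gives mu = 2. Corank 1: A-series; mu = 2 gives A_2.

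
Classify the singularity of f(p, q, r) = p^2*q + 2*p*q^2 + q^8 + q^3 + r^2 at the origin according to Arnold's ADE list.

The Hessian of f at 0 has rank 1. Corank 2; j^3 = q*(p + q)^2 has shape L^2 M (L != M), so D-series; mu = 9 gives D_9.

D_{9}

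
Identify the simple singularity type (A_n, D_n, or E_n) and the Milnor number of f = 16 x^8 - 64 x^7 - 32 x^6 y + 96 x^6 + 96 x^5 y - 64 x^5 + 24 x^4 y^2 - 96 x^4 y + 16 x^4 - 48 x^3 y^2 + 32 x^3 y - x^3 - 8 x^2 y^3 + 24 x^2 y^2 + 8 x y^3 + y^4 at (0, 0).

Type E_{6}, Milnor number mu = 6.

The Hessian of f at 0 has rank 0. Corank 2; j^3 = -x^3 is a perfect cube, so E-series; the 4-jet and mu = 6 give E_6.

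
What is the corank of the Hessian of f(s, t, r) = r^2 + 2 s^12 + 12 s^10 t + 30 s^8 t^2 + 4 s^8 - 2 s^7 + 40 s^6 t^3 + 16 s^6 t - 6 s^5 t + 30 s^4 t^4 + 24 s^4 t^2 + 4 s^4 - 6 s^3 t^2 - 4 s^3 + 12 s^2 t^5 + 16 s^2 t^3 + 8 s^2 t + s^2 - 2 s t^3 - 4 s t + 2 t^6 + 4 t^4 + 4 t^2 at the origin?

Hessian at 0 has rank 2.

1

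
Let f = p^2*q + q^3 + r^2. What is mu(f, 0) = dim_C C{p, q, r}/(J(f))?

4

The Hessian of f at 0 is [[0, 0, 0], [0, 0, 0], [0, 0, 2]] with rank 1, so corank 2. A Groebner basis of the Jacobian ideal J(f) in C{p,q,r} is {q^3, p^2 + 3*q^2, p*q, r}; counting standard monomials gives mu = 4. Corank 2; j^3 = q*(p^2 + q^2) splits into three distinct lines over C (the quadratic factor has nonzero discriminant), so D_4.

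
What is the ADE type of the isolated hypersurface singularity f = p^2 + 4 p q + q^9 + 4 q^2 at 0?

The Hessian of f at 0 has rank 1. Corank 1: A-series; mu = 8 gives A_8.

A_8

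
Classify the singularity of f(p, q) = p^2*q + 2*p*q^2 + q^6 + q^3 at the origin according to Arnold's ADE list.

The Hessian of f at 0 is [[0, 0], [0, 0]] with rank 0, so corank 2. A Groebner basis of the Jacobian ideal J(f) in C{p,q} is {p^2/6 + q^5 - q^2/6, p^3 + q^3, p*q + q^2}; counting standard monomials gives mu = 7. Corank 2; j^3 = q*(p + q)^2 has shape L^2 M (L != M), so D-series; mu = 7 gives D_7.

D7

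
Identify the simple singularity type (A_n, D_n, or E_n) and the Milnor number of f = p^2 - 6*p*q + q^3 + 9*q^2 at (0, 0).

Type A_2, Milnor number mu = 2.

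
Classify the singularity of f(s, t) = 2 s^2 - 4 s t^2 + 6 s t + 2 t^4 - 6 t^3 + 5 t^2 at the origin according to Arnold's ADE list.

A_{1}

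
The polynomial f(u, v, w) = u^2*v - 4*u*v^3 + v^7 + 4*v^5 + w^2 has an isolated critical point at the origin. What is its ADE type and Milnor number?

Type D8, Milnor number mu = 8.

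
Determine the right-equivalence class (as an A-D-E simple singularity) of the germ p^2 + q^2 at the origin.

A_{1}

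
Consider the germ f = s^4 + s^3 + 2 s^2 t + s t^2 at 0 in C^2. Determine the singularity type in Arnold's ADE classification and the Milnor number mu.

Type D5, Milnor number mu = 5.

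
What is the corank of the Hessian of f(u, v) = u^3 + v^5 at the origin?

The Hessian at 0 is [[0, 0], [0, 0]] of rank 0; hence corank 2.

2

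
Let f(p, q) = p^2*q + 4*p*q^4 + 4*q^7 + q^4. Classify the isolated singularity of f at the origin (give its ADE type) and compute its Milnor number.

Type D5, Milnor number mu = 5.

The Hessian of f at 0 has rank 0. Corank 2; j^3 = p^2*q has shape L^2 M (L != M), so D-series; mu = 5 gives D_5.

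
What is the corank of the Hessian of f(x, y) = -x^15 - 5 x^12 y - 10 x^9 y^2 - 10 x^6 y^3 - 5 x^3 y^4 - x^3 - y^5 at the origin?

The Hessian at 0 is [[0, 0], [0, 0]] of rank 0; hence corank 2.

2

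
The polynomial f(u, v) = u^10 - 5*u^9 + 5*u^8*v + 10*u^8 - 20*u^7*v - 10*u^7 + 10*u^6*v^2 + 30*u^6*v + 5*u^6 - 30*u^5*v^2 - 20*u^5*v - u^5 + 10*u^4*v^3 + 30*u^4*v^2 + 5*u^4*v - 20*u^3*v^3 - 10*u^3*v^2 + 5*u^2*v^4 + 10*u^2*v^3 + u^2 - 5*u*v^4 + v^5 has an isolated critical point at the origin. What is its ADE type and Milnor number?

Type A_4, Milnor number mu = 4.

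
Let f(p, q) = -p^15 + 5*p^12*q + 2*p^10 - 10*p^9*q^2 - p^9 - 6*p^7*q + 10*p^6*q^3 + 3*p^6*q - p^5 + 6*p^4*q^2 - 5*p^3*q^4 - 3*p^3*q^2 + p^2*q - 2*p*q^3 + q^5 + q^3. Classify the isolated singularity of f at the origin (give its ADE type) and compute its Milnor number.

Type D4, Milnor number mu = 4.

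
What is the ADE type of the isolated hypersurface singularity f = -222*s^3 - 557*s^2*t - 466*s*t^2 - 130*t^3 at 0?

D_{4}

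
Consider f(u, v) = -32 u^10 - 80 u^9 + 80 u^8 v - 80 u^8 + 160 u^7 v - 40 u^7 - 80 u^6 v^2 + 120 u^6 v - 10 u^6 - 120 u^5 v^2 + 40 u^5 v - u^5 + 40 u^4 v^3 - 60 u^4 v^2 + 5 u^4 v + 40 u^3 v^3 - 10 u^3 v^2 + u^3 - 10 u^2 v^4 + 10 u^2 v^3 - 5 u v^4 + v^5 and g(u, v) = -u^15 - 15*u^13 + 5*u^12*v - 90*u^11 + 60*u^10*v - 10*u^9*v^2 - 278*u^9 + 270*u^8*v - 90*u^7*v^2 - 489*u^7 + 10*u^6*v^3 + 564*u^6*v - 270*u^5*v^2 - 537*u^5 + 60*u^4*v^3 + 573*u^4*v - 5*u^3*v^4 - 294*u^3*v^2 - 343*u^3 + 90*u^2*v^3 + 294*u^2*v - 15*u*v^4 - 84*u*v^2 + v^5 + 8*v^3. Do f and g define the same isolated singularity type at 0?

Yes.

The Hessian of f at 0 is [[0, 0], [0, 0]] with rank 0, so corank 2. A Groebner basis of the Jacobian ideal J(f) in C{u,v} is {v^5, u*v^3 - v^4/4, u^2}; counting standard monomials gives mu = 8. Corank 2; j^3 = u^3 is a perfect cube, so E-series; the 5-jet and mu = 8 give E_8. The Hessian of g at 0 is [[0, 0], [0, 0]] with rank 0, so corank 2. A Groebner basis of the Jacobian ideal J(g) in C{u,v} is {60025*u^2/32 + u*v^3 - 8575*u*v/8 + 1225*v^2/8, 50421*u^2/8 - 7203*u*v/2 + v^4 + 1029*v^2/2, u^3 - 12*u*v^2/49 + 16*v^3/343, u^2*v - 4*u*v^2/7 + 4*v^3/49}; counting standard monomials gives mu = 8. Corank 2; j^3 = -(7*u - 2*v)^3 is a perfect cube, so E-series; the 5-jet and mu = 8 give E_8. Both have type E_8, hence right-equivalent.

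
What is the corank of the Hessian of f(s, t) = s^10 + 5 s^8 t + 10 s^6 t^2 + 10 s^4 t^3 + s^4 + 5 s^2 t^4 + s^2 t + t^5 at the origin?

Hessian at 0 has rank 0.

2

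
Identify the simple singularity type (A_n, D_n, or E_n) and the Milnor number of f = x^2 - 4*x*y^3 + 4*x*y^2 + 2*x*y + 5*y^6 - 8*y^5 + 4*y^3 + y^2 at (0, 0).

Type A_{5}, Milnor number mu = 5.

The Hessian of f at 0 has rank 1. Corank 1: A-series; mu = 5 gives A_5.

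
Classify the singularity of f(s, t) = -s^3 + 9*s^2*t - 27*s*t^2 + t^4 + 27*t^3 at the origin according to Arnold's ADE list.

E_{6}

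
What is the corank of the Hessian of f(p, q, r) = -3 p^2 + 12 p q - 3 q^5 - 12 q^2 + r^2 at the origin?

1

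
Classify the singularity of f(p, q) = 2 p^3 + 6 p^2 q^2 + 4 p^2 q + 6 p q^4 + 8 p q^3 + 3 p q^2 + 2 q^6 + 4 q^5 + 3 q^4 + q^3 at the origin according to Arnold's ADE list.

D_4

The Hessian of f at 0 has rank 0. Corank 2; j^3 = (p + q)*(2*p^2 + 2*p*q + q^2) splits into three distinct lines over C (the quadratic factor has nonzero discriminant), so D_4.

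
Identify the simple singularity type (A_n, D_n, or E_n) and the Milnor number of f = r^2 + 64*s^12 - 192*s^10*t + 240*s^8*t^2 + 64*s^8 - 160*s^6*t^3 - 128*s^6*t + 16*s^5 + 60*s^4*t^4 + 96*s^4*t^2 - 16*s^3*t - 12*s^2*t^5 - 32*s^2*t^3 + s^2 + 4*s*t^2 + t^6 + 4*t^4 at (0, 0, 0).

The Hessian of f at 0 is [[2, 0, 0], [0, 0, 0], [0, 0, 2]] with rank 2, so corank 1. A Groebner basis of the Jacobian ideal J(f) in C{s,t,r} is {s^3, s^2*t, s/2 + t^2, r}; counting standard monomials gives mu = 5. Corank 1: A-series; mu = 5 gives A_5.

Type A5, Milnor number mu = 5.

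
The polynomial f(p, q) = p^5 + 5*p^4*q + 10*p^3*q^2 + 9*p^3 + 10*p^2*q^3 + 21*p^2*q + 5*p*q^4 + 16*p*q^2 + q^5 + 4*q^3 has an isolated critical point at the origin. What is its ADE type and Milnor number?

Type D6, Milnor number mu = 6.

The Hessian of f at 0 has rank 0. Corank 2; j^3 = (p + q)*(3*p + 2*q)^2 has shape L^2 M (L != M), so D-series; mu = 6 gives D_6.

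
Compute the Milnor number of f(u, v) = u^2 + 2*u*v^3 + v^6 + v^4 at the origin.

The Hessian of f at 0 is [[2, 0], [0, 0]] with rank 1, so corank 1. A Groebner basis of the Jacobian ideal J(f) in C{u,v} is {v^3, u}; counting standard monomials gives mu = 3. Corank 1: A-series; mu = 3 gives A_3.

3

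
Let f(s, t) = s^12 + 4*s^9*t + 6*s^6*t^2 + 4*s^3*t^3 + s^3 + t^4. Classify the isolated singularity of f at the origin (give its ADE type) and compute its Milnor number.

Type E_{6}, Milnor number mu = 6.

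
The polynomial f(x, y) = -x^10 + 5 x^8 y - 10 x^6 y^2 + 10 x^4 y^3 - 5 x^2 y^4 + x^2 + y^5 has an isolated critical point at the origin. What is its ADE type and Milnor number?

The Hessian of f at 0 is [[2, 0], [0, 0]] with rank 1, so corank 1. A Groebner basis of the Jacobian ideal J(f) in C{x,y} is {y^4, x}; counting standard monomials gives mu = 4. Corank 1: A-series; mu = 4 gives A_4.

Type A_{4}, Milnor number mu = 4.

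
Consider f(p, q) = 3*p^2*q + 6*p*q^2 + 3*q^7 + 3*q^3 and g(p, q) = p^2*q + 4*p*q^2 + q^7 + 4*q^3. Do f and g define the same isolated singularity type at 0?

Yes.

The Hessian of f at 0 has rank 0. Corank 2; j^3 = 3*q*(p + q)^2 has shape L^2 M (L != M), so D-series; mu = 8 gives D_8. The Hessian of g at 0 has rank 0. Corank 2; j^3 = q*(p + 2*q)^2 has shape L^2 M (L != M), so D-series; mu = 8 gives D_8. Both have type D_8, hence right-equivalent.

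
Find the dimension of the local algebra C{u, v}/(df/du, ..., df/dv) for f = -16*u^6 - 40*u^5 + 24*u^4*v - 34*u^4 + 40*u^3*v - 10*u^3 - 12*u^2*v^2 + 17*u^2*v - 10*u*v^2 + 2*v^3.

The Hessian of f at 0 has rank 0. Corank 2; j^3 = -(2*u - v)*(5*u^2 - 6*u*v + 2*v^2) splits into three distinct lines over C (the quadratic factor has nonzero discriminant), so D_4.

4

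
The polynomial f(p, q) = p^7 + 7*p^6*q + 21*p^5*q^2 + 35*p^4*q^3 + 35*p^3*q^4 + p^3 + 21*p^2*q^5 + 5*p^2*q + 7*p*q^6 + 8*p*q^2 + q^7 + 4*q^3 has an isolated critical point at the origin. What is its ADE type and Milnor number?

Type D8, Milnor number mu = 8.

The Hessian of f at 0 is [[0, 0], [0, 0]] with rank 0, so corank 2. A Groebner basis of the Jacobian ideal J(f) in C{p,q} is {p*q/7 + q^6 + 2*q^2/7, p*q^2 + 2*q^3, p^2 + 3*p*q + 2*q^2}; counting standard monomials gives mu = 8. Corank 2; j^3 = (p + q)*(p + 2*q)^2 has shape L^2 M (L != M), so D-series; mu = 8 gives D_8.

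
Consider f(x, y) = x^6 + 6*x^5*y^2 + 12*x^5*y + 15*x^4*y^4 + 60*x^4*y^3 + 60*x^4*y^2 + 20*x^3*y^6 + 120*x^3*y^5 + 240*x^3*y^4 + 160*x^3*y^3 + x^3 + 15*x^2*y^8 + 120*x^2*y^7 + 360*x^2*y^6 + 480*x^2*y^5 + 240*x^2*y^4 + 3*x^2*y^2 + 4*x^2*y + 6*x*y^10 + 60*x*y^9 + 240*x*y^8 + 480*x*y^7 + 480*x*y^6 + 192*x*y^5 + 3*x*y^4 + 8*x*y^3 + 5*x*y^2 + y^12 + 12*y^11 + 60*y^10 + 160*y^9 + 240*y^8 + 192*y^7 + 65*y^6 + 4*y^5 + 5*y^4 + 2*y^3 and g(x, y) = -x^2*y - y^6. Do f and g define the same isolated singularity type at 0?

The Hessian of f at 0 is [[0, 0], [0, 0]] with rank 0, so corank 2. A Groebner basis of the Jacobian ideal J(f) in C{x,y} is {-x^2 - 3*x*y + y^4 - y^3 - 2*y^2, x^3 + 3*x^2 + 19*x*y/2 + 9*y^3/2 + 13*y^2/2, x^2*y - 2*x^2 - 37*x*y/6 - 19*y^3/6 - 25*y^2/6, x^2 + x*y^2 + 3*x*y + 2*y^3 + 2*y^2}; counting standard monomials gives mu = 7. Corank 2; j^3 = (x + y)^2*(x + 2*y) has shape L^2 M (L != M), so D-series; mu = 7 gives D_7. The Hessian of g at 0 is [[0, 0], [0, 0]] with rank 0, so corank 2. A Groebner basis of the Jacobian ideal J(g) in C{x,y} is {x^2/6 + y^5, x^3, x*y}; counting standard monomials gives mu = 7. Corank 2; j^3 = -x^2*y has shape L^2 M (L != M), so D-series; mu = 7 gives D_7. Both have type D_7, hence right-equivalent.

Yes.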